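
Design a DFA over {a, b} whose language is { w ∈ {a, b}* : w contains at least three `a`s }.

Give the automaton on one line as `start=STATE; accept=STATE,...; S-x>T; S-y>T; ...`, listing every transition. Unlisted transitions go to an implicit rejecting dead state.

Only the number of `a`s matters, and only up to 4. Make a chain q0 → q1 → q2 → q3 → q4 advanced by each `a` (with q4 absorbing); every other symbol self-loops. The accepting set is {q3, q4}.
With 5 states:
        a   b  
>  q0   q1  q0 
   q1   q2  q1 
   q2   q3  q2 
 * q3   q4  q3 
 * q4   q4  q4 
(> = start, * = accepting)

start=q0; accept=q3,q4; q0-a>q1; q0-b>q0; q1-a>q2; q1-b>q1; q2-a>q3; q2-b>q2; q3-a>q4; q3-b>q3; q4-a>q4; q4-b>q4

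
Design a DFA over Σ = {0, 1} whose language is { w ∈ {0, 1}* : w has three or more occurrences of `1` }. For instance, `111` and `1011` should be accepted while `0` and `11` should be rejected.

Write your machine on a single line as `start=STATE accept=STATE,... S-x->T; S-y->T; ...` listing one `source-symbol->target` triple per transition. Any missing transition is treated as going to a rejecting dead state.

start=q0; accept=q3,q4; q0-0->q0; q0-1->q1; q1-0->q1; q1-1->q2; q2-0->q2; q2-1->q3; q3-0->q3; q3-1->q4; q4-0->q4; q4-1->q4

Count `1`s, saturating at 4: states q0 through q3 mean 0 through 3 `1`s seen; q4 means more than 3. Each `1` increments (capped at q4); other symbols loop. Accept from {q3, q4}.
With 5 states:
        0   1  
>  q0   q0  q1 
   q1   q1  q2 
   q2   q2  q3 
 * q3   q3  q4 
 * q4   q4  q4 
(> = start, * = accepting)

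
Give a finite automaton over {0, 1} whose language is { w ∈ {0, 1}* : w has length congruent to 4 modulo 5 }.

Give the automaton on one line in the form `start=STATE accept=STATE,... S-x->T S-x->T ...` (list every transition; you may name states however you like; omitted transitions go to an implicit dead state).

Only the length mod 5 matters, so use a 5-cycle: from any state, every input symbol moves to the next state, wrapping E back to A. Mark E accepting.
With 5 states:
       0  1 
>  A   B  B 
   B   C  C 
   C   D  D 
   D   E  E 
 * E   A  A 
(> = start, * = accepting)

start=A accept=E A-0->B A-1->B B-0->C B-1->C C-0->D C-1->D D-0->E D-1->E E-0->A E-1->A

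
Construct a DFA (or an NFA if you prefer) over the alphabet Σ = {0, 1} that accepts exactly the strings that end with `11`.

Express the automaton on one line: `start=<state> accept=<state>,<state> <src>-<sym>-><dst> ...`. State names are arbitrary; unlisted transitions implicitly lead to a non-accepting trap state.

start=q0 accept=q2 q0-0->q0 q0-1->q1 q1-0->q0 q1-1->q2 q2-0->q0 q2-1->q2

Remember how much of `11` the current input suffix matches. State q0 means no match yet; q1 means the last symbol is `1`; q2 means the last 2 symbols are `11`. Only q2 accepts. On a mismatch, fall back to the longest proper suffix that is still a prefix of `11`.
3 states suffice.
        0   1  
>  q0   q0  q1 
   q1   q0  q2 
 * q2   q0  q2 
(> = start, * = accepting)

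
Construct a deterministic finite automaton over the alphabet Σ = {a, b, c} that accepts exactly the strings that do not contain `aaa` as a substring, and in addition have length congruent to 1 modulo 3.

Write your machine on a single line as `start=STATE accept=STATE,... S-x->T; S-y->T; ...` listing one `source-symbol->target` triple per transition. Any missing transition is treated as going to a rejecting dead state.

Build one automaton per condition and run them in lockstep. The first has 4 states tracking partial matches of the forbidden pattern `aaa`; the second has 3 states tracking the input length modulo 3. A product state is a pair (one from each), accepting exactly when both do. Equivalent product states are then merged.
        a   b   c  
>  q0   q1  q2  q2 
 * q1   q3  q4  q4 
 * q2   q5  q4  q4 
   q3   q6  q0  q0 
   q4   q7  q0  q0 
   q5   q8  q0  q0 
   q6   q6  q6  q6 
   q7   q9  q2  q2 
   q8   q6  q2  q2 
 * q9   q6  q4  q4 
(> = start, * = accepting)

start=q0; accept=q1,q2,q9; q0-a->q1; q0-b->q2; q0-c->q2; q1-a->q3; q1-b->q4; q1-c->q4; q2-a->q5; q2-b->q4; q2-c->q4; q3-a->q6; q3-b->q0; q3-c->q0; q4-a->q7; q4-b->q0; q4-c->q0; q5-a->q8; q5-b->q0; q5-c->q0; q6-a->q6; q6-b->q6; q6-c->q6; q7-a->q9; q7-b->q2; q7-c->q2; q8-a->q6; q8-b->q2; q8-c->q2; q9-a->q6; q9-b->q4; q9-c->q4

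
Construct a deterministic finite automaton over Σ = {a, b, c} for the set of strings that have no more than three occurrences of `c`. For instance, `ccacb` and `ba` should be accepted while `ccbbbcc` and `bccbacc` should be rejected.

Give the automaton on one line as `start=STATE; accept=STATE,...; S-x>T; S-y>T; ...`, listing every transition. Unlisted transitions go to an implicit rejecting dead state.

start=q0; accept=q0,q1,q2,q3; q0-a>q0; q0-b>q0; q0-c>q1; q1-a>q1; q1-b>q1; q1-c>q2; q2-a>q2; q2-b>q2; q2-c>q3; q3-a>q3; q3-b>q3; q3-c>q4; q4-a>q4; q4-b>q4; q4-c>q4

Count `c`s, saturating at 4: states q0 through q3 mean 0 through 3 `c`s seen; q4 means more than 3. Each `c` increments (capped at q4); other symbols loop. Accept from {q0, q1, q2, q3}.
A 5-state machine:
        a   b   c  
>* q0   q0  q0  q1 
 * q1   q1  q1  q2 
 * q2   q2  q2  q3 
 * q3   q3  q3  q4 
   q4   q4  q4  q4 
(> = start, * = accepting)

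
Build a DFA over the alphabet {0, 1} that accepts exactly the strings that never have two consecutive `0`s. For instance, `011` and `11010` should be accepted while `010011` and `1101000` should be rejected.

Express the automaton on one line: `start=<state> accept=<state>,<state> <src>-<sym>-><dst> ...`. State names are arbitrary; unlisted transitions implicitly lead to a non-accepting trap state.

This is the complement of 'contains `00`'. Use the same substring-matching states — s0 through s2 holding how much of `00` has just been matched — but flip the accepting set: everything except the trap s2 accepts.
3 states suffice.
        0   1  
>* s0   s1  s0 
 * s1   s2  s0 
   s2   s2  s2 
(> = start, * = accepting)

start=s0 accept=s0,s1 s0-0->s1 s0-1->s0 s1-0->s2 s1-1->s0 s2-0->s2 s2-1->s2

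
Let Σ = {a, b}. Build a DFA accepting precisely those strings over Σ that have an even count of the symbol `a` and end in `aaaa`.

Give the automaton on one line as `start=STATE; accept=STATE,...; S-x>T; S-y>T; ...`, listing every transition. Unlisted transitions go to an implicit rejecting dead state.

Handle the two conditions separately and then intersect. The first has 2 states tracking the count of `a`s modulo 2; the second has 5 states tracking how much of the suffix `aaaa` has currently been matched. A product state is a pair (one from each), accepting exactly when both do. Equivalent product states are then merged.
With 6 states:
        a   b  
>  S0   S1  S0 
   S1   S2  S3 
   S2   S4  S0 
   S3   S0  S3 
   S4   S5  S3 
 * S5   S4  S0 
(> = start, * = accepting)

start=S0; accept=S5; S0-a>S1; S0-b>S0; S1-a>S2; S1-b>S3; S2-a>S4; S2-b>S0; S3-a>S0; S3-b>S3; S4-a>S5; S4-b>S3; S5-a>S4; S5-b>S0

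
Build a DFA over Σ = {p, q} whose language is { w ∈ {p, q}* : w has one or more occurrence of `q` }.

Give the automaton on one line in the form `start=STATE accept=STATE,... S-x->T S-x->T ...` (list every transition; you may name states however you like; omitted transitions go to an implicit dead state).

start=A accept=B,C A-p->A A-q->B B-p->B B-q->C C-p->C C-q->C

Only the number of `q`s matters, and only up to 2. Make a chain A → B → C advanced by each `q` (with C absorbing); every other symbol self-loops. The accepting set is {B, C}.
3 states suffice.
       p  q 
>  A   A  B 
 * B   B  C 
 * C   C  C 
(> = start, * = accepting)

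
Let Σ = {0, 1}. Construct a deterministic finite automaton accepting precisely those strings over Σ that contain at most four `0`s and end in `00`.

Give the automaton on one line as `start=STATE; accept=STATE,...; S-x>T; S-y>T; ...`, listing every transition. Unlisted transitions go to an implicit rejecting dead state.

Handle the two conditions separately and then intersect. The first has 6 states tracking the count of `0`s, saturating at 5; the second has 3 states tracking how much of the suffix `00` has currently been matched. A product state is a pair (one from each), accepting exactly when both do. Minimizing collapses redundant product states.
        0   1  
>  q0   q1  q0 
   q1   q2  q3 
 * q2   q4  q5 
   q3   q6  q3 
 * q4   q7  q8 
   q5   q9  q5 
   q6   q4  q5 
 * q7   q8  q8 
   q8   q8  q8 
   q9   q7  q8 
(> = start, * = accepting)

start=q0; accept=q2,q4,q7; q0-0>q1; q0-1>q0; q1-0>q2; q1-1>q3; q2-0>q4; q2-1>q5; q3-0>q6; q3-1>q3; q4-0>q7; q4-1>q8; q5-0>q9; q5-1>q5; q6-0>q4; q6-1>q5; q7-0>q8; q7-1>q8; q8-0>q8; q8-1>q8; q9-0>q7; q9-1>q8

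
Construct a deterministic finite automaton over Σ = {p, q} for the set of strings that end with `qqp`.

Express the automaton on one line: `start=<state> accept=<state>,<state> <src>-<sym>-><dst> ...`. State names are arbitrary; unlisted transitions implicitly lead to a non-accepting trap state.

start=S0 accept=S3 S0-p->S0 S0-q->S1 S1-p->S0 S1-q->S2 S2-p->S3 S2-q->S2 S3-p->S0 S3-q->S1

Remember how much of `qqp` the current input suffix matches. State S0 means no match yet; S1 means the last symbol is `q`; S2 means the last 2 symbols are `qq`; S3 means the last 3 symbols are `qqp`. Only S3 accepts. On a mismatch, fall back to the longest proper suffix that is still a prefix of `qqp`.
4 states suffice.
        p   q  
>  S0   S0  S1 
   S1   S0  S2 
   S2   S3  S2 
 * S3   S0  S1 
(> = start, * = accepting)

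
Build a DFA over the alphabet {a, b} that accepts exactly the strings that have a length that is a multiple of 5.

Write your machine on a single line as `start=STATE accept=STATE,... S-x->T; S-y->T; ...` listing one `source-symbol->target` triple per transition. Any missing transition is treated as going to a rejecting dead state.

start=s0; accept=s0; s0-a->s1; s0-b->s1; s1-a->s2; s1-b->s2; s2-a->s3; s2-b->s3; s3-a->s4; s3-b->s4; s4-a->s0; s4-b->s0

Count input length modulo 5: every symbol advances one step around the cycle s0 → s1 → s2 → s3 → s4 → s0. Accept at s0.
        a   b  
>* s0   s1  s1 
   s1   s2  s2 
   s2   s3  s3 
   s3   s4  s4 
   s4   s0  s0 
(> = start, * = accepting)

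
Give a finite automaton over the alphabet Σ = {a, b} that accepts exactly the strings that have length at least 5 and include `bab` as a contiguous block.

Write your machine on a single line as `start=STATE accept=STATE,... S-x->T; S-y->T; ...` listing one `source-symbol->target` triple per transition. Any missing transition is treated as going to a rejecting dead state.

start=q0; accept=q11; q0-a->q1; q0-b->q2; q1-a->q3; q1-b->q4; q2-a->q5; q2-b->q4; q3-a->q3; q3-b->q6; q4-a->q7; q4-b->q6; q5-a->q3; q5-b->q8; q6-a->q9; q6-b->q6; q7-a->q3; q7-b->q10; q8-a->q10; q8-b->q10; q9-a->q3; q9-b->q11; q10-a->q11; q10-b->q11; q11-a->q11; q11-b->q11

Build one automaton per condition and run them in lockstep. The first has 7 states tracking the input length, saturating at 6; the second has 4 states tracking whether and how much of `bab` has been seen. A product state is a pair (one from each), accepting exactly when both do. Equivalent product states are then merged.
A 12-state machine:
          a    b  
>  q0     q1   q2 
   q1     q3   q4 
   q2     q5   q4 
   q3     q3   q6 
   q4     q7   q6 
   q5     q3   q8 
   q6     q9   q6 
   q7     q3  q10 
   q8    q10  q10 
   q9     q3  q11 
   q10   q11  q11 
 * q11   q11  q11 
(> = start, * = accepting)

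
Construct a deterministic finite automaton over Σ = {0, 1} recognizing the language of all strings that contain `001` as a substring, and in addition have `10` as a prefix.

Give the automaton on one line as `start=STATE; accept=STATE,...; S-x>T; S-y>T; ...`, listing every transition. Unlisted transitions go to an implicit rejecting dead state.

Handle the two conditions separately and then intersect. The first has 4 states tracking whether and how much of `001` has been seen; the second has 4 states tracking whether the input so far still matches the prefix `10`. A product state is a pair (one from each), accepting exactly when both do. After merging equivalent states the machine shrinks.
A 7-state machine:
       0  1 
>  A   B  C 
   B   B  B 
   C   D  B 
   D   E  F 
   E   E  G 
   F   D  F 
 * G   G  G 
(> = start, * = accepting)

start=A; accept=G; A-0>B; A-1>C; B-0>B; B-1>B; C-0>D; C-1>B; D-0>E; D-1>F; E-0>E; E-1>G; F-0>D; F-1>F; G-0>G; G-1>G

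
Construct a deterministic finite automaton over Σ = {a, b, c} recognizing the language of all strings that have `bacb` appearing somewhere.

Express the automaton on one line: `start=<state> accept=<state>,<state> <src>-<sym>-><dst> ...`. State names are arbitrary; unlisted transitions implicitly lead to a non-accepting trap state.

start=S0 accept=S4 S0-a->S0 S0-b->S1 S0-c->S0 S1-a->S2 S1-b->S1 S1-c->S0 S2-a->S0 S2-b->S1 S2-c->S3 S3-a->S0 S3-b->S4 S3-c->S0 S4-a->S4 S4-b->S4 S4-c->S4

Track how much of `bacb` has been matched so far: state S0 is no progress, S4 is the absorbing accept state reached once `bacb` has occurred. Intermediate states record partial matches; on a mismatch, fall back to the longest reusable overlap.
With 5 states:
        a   b   c  
>  S0   S0  S1  S0 
   S1   S2  S1  S0 
   S2   S0  S1  S3 
   S3   S0  S4  S0 
 * S4   S4  S4  S4 
(> = start, * = accepting)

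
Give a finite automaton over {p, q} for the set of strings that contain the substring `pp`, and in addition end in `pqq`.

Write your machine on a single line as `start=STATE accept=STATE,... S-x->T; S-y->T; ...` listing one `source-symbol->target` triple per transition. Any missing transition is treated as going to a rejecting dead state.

start=s0; accept=s4; s0-p->s1; s0-q->s0; s1-p->s2; s1-q->s0; s2-p->s2; s2-q->s3; s3-p->s2; s3-q->s4; s4-p->s2; s4-q->s5; s5-p->s2; s5-q->s5

Handle the two conditions separately and then intersect. The first has 3 states tracking whether and how much of `pp` has been seen; the second has 4 states tracking how much of the suffix `pqq` has currently been matched. A product state is a pair (one from each), accepting exactly when both do. After merging equivalent states the machine shrinks.
        p   q  
>  s0   s1  s0 
   s1   s2  s0 
   s2   s2  s3 
   s3   s2  s4 
 * s4   s2  s5 
   s5   s2  s5 
(> = start, * = accepting)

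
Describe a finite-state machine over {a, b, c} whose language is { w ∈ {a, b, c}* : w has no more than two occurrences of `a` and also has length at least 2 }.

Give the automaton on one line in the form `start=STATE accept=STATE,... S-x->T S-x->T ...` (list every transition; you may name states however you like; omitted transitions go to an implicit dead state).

start=S0 accept=S3,S4,S5 S0-a->S1 S0-b->S2 S0-c->S2 S1-a->S3 S1-b->S4 S1-c->S4 S2-a->S4 S2-b->S5 S2-c->S5 S3-a->S6 S3-b->S3 S3-c->S3 S4-a->S3 S4-b->S4 S4-c->S4 S5-a->S4 S5-b->S5 S5-c->S5 S6-a->S6 S6-b->S6 S6-c->S6

Handle the two conditions separately and then intersect. One (4 states) tracks the count of `a`s, saturating at 3; the other (4 states) tracks the input length, saturating at 3. Each combined state is a pair, one component from each; accept when both components accept. After merging equivalent states the machine shrinks.
        a   b   c  
>  S0   S1  S2  S2 
   S1   S3  S4  S4 
   S2   S4  S5  S5 
 * S3   S6  S3  S3 
 * S4   S3  S4  S4 
 * S5   S4  S5  S5 
   S6   S6  S6  S6 
(> = start, * = accepting)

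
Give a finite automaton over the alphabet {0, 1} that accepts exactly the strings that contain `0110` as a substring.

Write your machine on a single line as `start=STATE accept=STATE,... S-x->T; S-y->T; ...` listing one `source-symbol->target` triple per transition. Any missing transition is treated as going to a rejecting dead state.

Track how much of `0110` has been matched so far: state q0 is no progress, q4 is the absorbing accept state reached once `0110` has occurred. Intermediate states record partial matches; on a mismatch, fall back to the longest reusable overlap.
5 states suffice.
        0   1  
>  q0   q1  q0 
   q1   q1  q2 
   q2   q1  q3 
   q3   q4  q0 
 * q4   q4  q4 
(> = start, * = accepting)

start=q0; accept=q4; q0-0->q1; q0-1->q0; q1-0->q1; q1-1->q2; q2-0->q1; q2-1->q3; q3-0->q4; q3-1->q0; q4-0->q4; q4-1->q4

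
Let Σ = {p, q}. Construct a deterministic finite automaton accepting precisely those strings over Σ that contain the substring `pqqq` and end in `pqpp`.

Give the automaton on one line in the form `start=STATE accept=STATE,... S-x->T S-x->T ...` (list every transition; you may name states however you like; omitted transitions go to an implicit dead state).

start=S0 accept=S8 S0-p->S1 S0-q->S0 S1-p->S1 S1-q->S2 S2-p->S1 S2-q->S3 S3-p->S1 S3-q->S4 S4-p->S5 S4-q->S4 S5-p->S5 S5-q->S6 S6-p->S7 S6-q->S4 S7-p->S8 S7-q->S6 S8-p->S5 S8-q->S6

Handle the two conditions separately and then intersect. One (5 states) tracks whether and how much of `pqqq` has been seen; the other (5 states) tracks how much of the suffix `pqpp` has currently been matched. Each combined state is a pair, one component from each; accept when both components accept. Equivalent product states are then merged.
9 states suffice.
        p   q  
>  S0   S1  S0 
   S1   S1  S2 
   S2   S1  S3 
   S3   S1  S4 
   S4   S5  S4 
   S5   S5  S6 
   S6   S7  S4 
   S7   S8  S6 
 * S8   S5  S6 
(> = start, * = accepting)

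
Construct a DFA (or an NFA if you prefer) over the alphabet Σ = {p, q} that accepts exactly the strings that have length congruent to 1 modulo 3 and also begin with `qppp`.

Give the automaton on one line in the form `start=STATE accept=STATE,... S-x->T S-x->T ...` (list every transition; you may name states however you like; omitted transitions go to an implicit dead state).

Run two small machines in parallel and take their product. One (3 states) tracks the input length modulo 3; the other (6 states) tracks whether the input so far still matches the prefix `qppp`. Each combined state is a pair, one component from each; accept when both components accept.
10 states suffice.
        p   q  
>  S0   S1  S2 
   S1   S3  S3 
   S2   S4  S3 
   S3   S5  S5 
   S4   S6  S5 
   S5   S1  S1 
   S6   S7  S1 
 * S7   S8  S8 
   S8   S9  S9 
   S9   S7  S7 
(> = start, * = accepting)

start=S0 accept=S7 S0-p->S1 S0-q->S2 S1-p->S3 S1-q->S3 S2-p->S4 S2-q->S3 S3-p->S5 S3-q->S5 S4-p->S6 S4-q->S5 S5-p->S1 S5-q->S1 S6-p->S7 S6-q->S1 S7-p->S8 S7-q->S8 S8-p->S9 S8-q->S9 S9-p->S7 S9-q->S7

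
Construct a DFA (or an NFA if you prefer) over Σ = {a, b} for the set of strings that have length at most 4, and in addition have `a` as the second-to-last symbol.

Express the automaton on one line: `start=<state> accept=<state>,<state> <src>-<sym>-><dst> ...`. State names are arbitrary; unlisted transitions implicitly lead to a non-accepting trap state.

Run two small machines in parallel and take their product. The first has 6 states tracking the input length, saturating at 5; the second has 7 states tracking the last 2 symbols read. A product state is a pair (one from each), accepting exactly when both do. Equivalent product states are then merged.
11 states suffice.
          a    b  
>  q0     q1   q2 
   q1     q3   q4 
   q2     q5   q6 
 * q3     q7   q8 
 * q4     q9  q10 
   q5     q7   q8 
   q6     q9  q10 
 * q7     q8   q8 
 * q8    q10  q10 
   q9     q8   q8 
   q10   q10  q10 
(> = start, * = accepting)

start=q0 accept=q3,q4,q7,q8 q0-a->q1 q0-b->q2 q1-a->q3 q1-b->q4 q2-a->q5 q2-b->q6 q3-a->q7 q3-b->q8 q4-a->q9 q4-b->q10 q5-a->q7 q5-b->q8 q6-a->q9 q6-b->q10 q7-a->q8 q7-b->q8 q8-a->q10 q8-b->q10 q9-a->q8 q9-b->q8 q10-a->q10 q10-b->q10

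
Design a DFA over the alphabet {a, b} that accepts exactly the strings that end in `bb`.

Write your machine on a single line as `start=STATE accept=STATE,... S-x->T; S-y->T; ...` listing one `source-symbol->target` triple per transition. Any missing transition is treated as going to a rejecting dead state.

Let each state record the length of the longest suffix of the input read so far that is also a prefix of `bb`. s1 means the last symbol is `b`; s2 means the last 2 symbols are `bb`. Accept only at s2, where the string currently ends in `bb`.
3 states suffice.
        a   b  
>  s0   s0  s1 
   s1   s0  s2 
 * s2   s0  s2 
(> = start, * = accepting)

start=s0; accept=s2; s0-a->s0; s0-b->s1; s1-a->s0; s1-b->s2; s2-a->s0; s2-b->s2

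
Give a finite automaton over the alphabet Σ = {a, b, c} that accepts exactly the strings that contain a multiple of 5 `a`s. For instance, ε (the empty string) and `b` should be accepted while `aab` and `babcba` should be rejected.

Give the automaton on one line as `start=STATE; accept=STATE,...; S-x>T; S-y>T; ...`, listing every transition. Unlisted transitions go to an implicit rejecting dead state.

The only thing that matters is how many `a`s have appeared, reduced mod 5. Use one state per residue: s0 for 0, …, s4 for 4. Reading `a` moves to the next residue; anything else stays put. s0 is accepting.
        a   b   c  
>* s0   s1  s0  s0 
   s1   s2  s1  s1 
   s2   s3  s2  s2 
   s3   s4  s3  s3 
   s4   s0  s4  s4 
(> = start, * = accepting)

start=s0; accept=s0; s0-a>s1; s0-b>s0; s0-c>s0; s1-a>s2; s1-b>s1; s1-c>s1; s2-a>s3; s2-b>s2; s2-c>s2; s3-a>s4; s3-b>s3; s3-c>s3; s4-a>s0; s4-b>s4; s4-c>s4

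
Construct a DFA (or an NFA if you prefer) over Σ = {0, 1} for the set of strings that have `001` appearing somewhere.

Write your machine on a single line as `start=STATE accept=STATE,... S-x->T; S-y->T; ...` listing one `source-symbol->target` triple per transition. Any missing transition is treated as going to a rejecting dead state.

States q0..q2 record the length of the longest prefix of `001` that matches the current input suffix. Reaching q3 means `001` has been seen, and we stay there forever. Accept from q3.
With 4 states:
        0   1  
>  q0   q1  q0 
   q1   q2  q0 
   q2   q2  q3 
 * q3   q3  q3 
(> = start, * = accepting)

start=q0; accept=q3; q0-0->q1; q0-1->q0; q1-0->q2; q1-1->q0; q2-0->q2; q2-1->q3; q3-0->q3; q3-1->q3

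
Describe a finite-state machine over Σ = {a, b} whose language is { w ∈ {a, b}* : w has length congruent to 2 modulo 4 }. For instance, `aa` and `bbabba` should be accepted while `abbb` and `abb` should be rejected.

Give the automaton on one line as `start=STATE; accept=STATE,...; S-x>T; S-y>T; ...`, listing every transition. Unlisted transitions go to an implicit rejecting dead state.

start=S0; accept=S2; S0-a>S1; S0-b>S1; S1-a>S2; S1-b>S2; S2-a>S3; S2-b>S3; S3-a>S0; S3-b>S0

Only the length mod 4 matters, so use a 4-cycle: from any state, every input symbol moves to the next state, wrapping S3 back to S0. Mark S2 accepting.
        a   b  
>  S0   S1  S1 
   S1   S2  S2 
 * S2   S3  S3 
   S3   S0  S0 
(> = start, * = accepting)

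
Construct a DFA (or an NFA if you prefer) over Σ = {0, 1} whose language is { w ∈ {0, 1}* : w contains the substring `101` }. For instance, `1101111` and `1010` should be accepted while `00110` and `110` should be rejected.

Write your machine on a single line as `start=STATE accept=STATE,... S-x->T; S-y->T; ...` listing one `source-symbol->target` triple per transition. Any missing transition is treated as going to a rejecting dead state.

Track how much of `101` has been matched so far: state s0 is no progress, s3 is the absorbing accept state reached once `101` has occurred. Intermediate states record partial matches; on a mismatch, fall back to the longest reusable overlap.
        0   1  
>  s0   s0  s1 
   s1   s2  s1 
   s2   s0  s3 
 * s3   s3  s3 
(> = start, * = accepting)

start=s0; accept=s3; s0-0->s0; s0-1->s1; s1-0->s2; s1-1->s1; s2-0->s0; s2-1->s3; s3-0->s3; s3-1->s3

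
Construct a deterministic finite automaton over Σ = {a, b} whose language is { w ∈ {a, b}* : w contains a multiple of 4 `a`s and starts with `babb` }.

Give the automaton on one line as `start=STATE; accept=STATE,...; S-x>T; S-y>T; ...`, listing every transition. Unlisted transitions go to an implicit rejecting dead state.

start=s0; accept=s8; s0-a>s1; s0-b>s2; s1-a>s1; s1-b>s1; s2-a>s3; s2-b>s1; s3-a>s1; s3-b>s4; s4-a>s1; s4-b>s5; s5-a>s6; s5-b>s5; s6-a>s7; s6-b>s6; s7-a>s8; s7-b>s7; s8-a>s5; s8-b>s8

Build one automaton per condition and run them in lockstep. One (4 states) tracks the count of `a`s modulo 4; the other (6 states) tracks whether the input so far still matches the prefix `babb`. Each combined state is a pair, one component from each; accept when both components accept. After merging equivalent states the machine shrinks.
        a   b  
>  s0   s1  s2 
   s1   s1  s1 
   s2   s3  s1 
   s3   s1  s4 
   s4   s1  s5 
   s5   s6  s5 
   s6   s7  s6 
   s7   s8  s7 
 * s8   s5  s8 
(> = start, * = accepting)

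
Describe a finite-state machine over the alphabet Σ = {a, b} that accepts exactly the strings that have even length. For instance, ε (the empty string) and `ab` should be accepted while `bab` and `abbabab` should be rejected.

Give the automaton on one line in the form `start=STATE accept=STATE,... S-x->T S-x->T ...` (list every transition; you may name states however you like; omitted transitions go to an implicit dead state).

start=q0 accept=q0 q0-a->q1 q0-b->q1 q1-a->q0 q1-b->q0

Only the length mod 2 matters, so use a 2-cycle: from any state, every input symbol moves to the next state, wrapping q1 back to q0. Mark q0 accepting.
        a   b  
>* q0   q1  q1 
   q1   q0  q0 
(> = start, * = accepting)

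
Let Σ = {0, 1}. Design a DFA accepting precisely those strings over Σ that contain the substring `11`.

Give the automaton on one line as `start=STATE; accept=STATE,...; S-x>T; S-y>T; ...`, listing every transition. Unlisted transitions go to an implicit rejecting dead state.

States q0..q1 record the length of the longest prefix of `11` that matches the current input suffix. Reaching q2 means `11` has been seen, and we stay there forever. Accept from q2.
        0   1  
>  q0   q0  q1 
   q1   q0  q2 
 * q2   q2  q2 
(> = start, * = accepting)

start=q0; accept=q2; q0-0>q0; q0-1>q1; q1-0>q0; q1-1>q2; q2-0>q2; q2-1>q2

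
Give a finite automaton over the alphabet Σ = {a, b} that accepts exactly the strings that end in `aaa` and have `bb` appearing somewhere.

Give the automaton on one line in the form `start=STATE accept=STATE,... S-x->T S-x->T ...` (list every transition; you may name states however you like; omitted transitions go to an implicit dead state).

start=s0 accept=s5 s0-a->s0 s0-b->s1 s1-a->s0 s1-b->s2 s2-a->s3 s2-b->s2 s3-a->s4 s3-b->s2 s4-a->s5 s4-b->s2 s5-a->s5 s5-b->s2

Handle the two conditions separately and then intersect. One (4 states) tracks how much of the suffix `aaa` has currently been matched; the other (3 states) tracks whether and how much of `bb` has been seen. Each combined state is a pair, one component from each; accept when both components accept. Minimizing collapses redundant product states.
        a   b  
>  s0   s0  s1 
   s1   s0  s2 
   s2   s3  s2 
   s3   s4  s2 
   s4   s5  s2 
 * s5   s5  s2 
(> = start, * = accepting)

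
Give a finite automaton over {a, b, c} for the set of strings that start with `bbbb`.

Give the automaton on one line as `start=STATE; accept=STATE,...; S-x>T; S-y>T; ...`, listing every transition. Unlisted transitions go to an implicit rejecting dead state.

start=S0; accept=S4; S0-a>S5; S0-b>S1; S0-c>S5; S1-a>S5; S1-b>S2; S1-c>S5; S2-a>S5; S2-b>S3; S2-c>S5; S3-a>S5; S3-b>S4; S3-c>S5; S4-a>S4; S4-b>S4; S4-c>S4; S5-a>S5; S5-b>S5; S5-c>S5

Walk along `bbbb` while the input agrees: from S0 take `b` to S1, and so on. Any deviation drops to the rejecting sink S5. Once S4 is reached the prefix is confirmed and every continuation is accepted.
        a   b   c  
>  S0   S5  S1  S5 
   S1   S5  S2  S5 
   S2   S5  S3  S5 
   S3   S5  S4  S5 
 * S4   S4  S4  S4 
   S5   S5  S5  S5 
(> = start, * = accepting)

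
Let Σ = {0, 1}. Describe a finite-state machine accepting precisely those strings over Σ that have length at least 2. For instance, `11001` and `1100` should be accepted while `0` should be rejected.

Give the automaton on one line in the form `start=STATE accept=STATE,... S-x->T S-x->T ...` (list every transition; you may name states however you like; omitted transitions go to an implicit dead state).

We only need to distinguish lengths 0, 1, …, 2, and '>2'. Chain s0 → s1 → s2 → s3 on every symbol, with s3 looping. Accepting states: {s2, s3}.
4 states suffice.
        0   1  
>  s0   s1  s1 
   s1   s2  s2 
 * s2   s3  s3 
 * s3   s3  s3 
(> = start, * = accepting)

start=s0 accept=s2,s3 s0-0->s1 s0-1->s1 s1-0->s2 s1-1->s2 s2-0->s3 s2-1->s3 s3-0->s3 s3-1->s3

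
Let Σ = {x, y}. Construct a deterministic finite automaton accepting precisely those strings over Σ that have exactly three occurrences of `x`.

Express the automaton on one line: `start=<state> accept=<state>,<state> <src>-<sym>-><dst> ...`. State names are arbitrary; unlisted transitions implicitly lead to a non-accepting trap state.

Count `x`s, saturating at 4: states A through D mean 0 through 3 `x`s seen; E means more than 3. Each `x` increments (capped at E); other symbols loop. Accept from {D}.
       x  y 
>  A   B  A 
   B   C  B 
   C   D  C 
 * D   E  D 
   E   E  E 
(> = start, * = accepting)

start=A accept=D A-x->B A-y->A B-x->C B-y->B C-x->D C-y->C D-x->E D-y->D E-x->E E-y->E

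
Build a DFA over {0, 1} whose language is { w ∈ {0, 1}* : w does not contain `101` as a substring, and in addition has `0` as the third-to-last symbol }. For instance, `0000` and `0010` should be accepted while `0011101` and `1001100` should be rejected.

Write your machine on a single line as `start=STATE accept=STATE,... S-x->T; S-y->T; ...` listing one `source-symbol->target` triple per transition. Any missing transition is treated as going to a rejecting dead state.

start=q0; accept=q6,q7,q8,q9; q0-0->q1; q0-1->q2; q1-0->q3; q1-1->q4; q2-0->q5; q2-1->q2; q3-0->q6; q3-1->q7; q4-0->q8; q4-1->q9; q5-0->q3; q5-1->q10; q6-0->q6; q6-1->q7; q7-0->q8; q7-1->q9; q8-0->q3; q8-1->q10; q9-0->q5; q9-1->q2; q10-0->q10; q10-1->q10

Handle the two conditions separately and then intersect. The first has 4 states tracking partial matches of the forbidden pattern `101`; the second has 15 states tracking the last 3 symbols read. A product state is a pair (one from each), accepting exactly when both do. Equivalent product states are then merged.
11 states suffice.
          0    1  
>  q0     q1   q2 
   q1     q3   q4 
   q2     q5   q2 
   q3     q6   q7 
   q4     q8   q9 
   q5     q3  q10 
 * q6     q6   q7 
 * q7     q8   q9 
 * q8     q3  q10 
 * q9     q5   q2 
   q10   q10  q10 
(> = start, * = accepting)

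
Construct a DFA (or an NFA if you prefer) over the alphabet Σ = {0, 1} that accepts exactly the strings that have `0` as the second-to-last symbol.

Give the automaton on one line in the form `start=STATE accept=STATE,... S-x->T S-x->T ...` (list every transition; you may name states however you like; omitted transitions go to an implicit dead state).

Because acceptance depends on a position counted from the end, the machine has to buffer the most recent 2 symbols. Make each state the string of the last up-to-2 symbols read; on input `x` shift the window left and append `x`. Accept when the buffered window has length 2 and begins with `0`.
With 7 states:
        0   1  
>  q0   q1  q2 
   q1   q3  q4 
   q2   q5  q6 
 * q3   q3  q4 
 * q4   q5  q6 
   q5   q3  q4 
   q6   q5  q6 
(> = start, * = accepting)

start=q0 accept=q3,q4 q0-0->q1 q0-1->q2 q1-0->q3 q1-1->q4 q2-0->q5 q2-1->q6 q3-0->q3 q3-1->q4 q4-0->q5 q4-1->q6 q5-0->q3 q5-1->q4 q6-0->q5 q6-1->q6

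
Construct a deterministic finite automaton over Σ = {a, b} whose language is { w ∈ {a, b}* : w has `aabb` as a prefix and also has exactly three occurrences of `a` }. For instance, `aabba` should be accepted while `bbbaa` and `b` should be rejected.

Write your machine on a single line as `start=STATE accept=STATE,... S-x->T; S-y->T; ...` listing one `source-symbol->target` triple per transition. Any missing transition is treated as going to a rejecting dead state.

start=s0; accept=s6; s0-a->s1; s0-b->s2; s1-a->s3; s1-b->s2; s2-a->s2; s2-b->s2; s3-a->s2; s3-b->s4; s4-a->s2; s4-b->s5; s5-a->s6; s5-b->s5; s6-a->s2; s6-b->s6

Build one automaton per condition and run them in lockstep. The first has 6 states tracking whether the input so far still matches the prefix `aabb`; the second has 5 states tracking the count of `a`s, saturating at 4. A product state is a pair (one from each), accepting exactly when both do. Minimizing collapses redundant product states.
7 states suffice.
        a   b  
>  s0   s1  s2 
   s1   s3  s2 
   s2   s2  s2 
   s3   s2  s4 
   s4   s2  s5 
   s5   s6  s5 
 * s6   s2  s6 
(> = start, * = accepting)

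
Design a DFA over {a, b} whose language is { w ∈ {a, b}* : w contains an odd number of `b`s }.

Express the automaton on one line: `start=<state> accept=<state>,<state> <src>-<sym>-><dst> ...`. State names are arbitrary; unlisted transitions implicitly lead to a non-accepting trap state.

Keep the running count of `b`s modulo 2: each `b` advances along the cycle q0 → q1 → q0 while other symbols loop. Accept at q1.
        a   b  
>  q0   q0  q1 
 * q1   q1  q0 
(> = start, * = accepting)

start=q0 accept=q1 q0-a->q0 q0-b->q1 q1-a->q1 q1-b->q0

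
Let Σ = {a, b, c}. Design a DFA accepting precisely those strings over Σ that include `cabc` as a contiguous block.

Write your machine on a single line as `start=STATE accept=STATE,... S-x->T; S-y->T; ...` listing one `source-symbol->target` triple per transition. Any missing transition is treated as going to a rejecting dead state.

start=s0; accept=s4; s0-a->s0; s0-b->s0; s0-c->s1; s1-a->s2; s1-b->s0; s1-c->s1; s2-a->s0; s2-b->s3; s2-c->s1; s3-a->s0; s3-b->s0; s3-c->s4; s4-a->s4; s4-b->s4; s4-c->s4

Track how much of `cabc` has been matched so far: state s0 is no progress, s4 is the absorbing accept state reached once `cabc` has occurred. Intermediate states record partial matches; on a mismatch, fall back to the longest reusable overlap.
With 5 states:
        a   b   c  
>  s0   s0  s0  s1 
   s1   s2  s0  s1 
   s2   s0  s3  s1 
   s3   s0  s0  s4 
 * s4   s4  s4  s4 
(> = start, * = accepting)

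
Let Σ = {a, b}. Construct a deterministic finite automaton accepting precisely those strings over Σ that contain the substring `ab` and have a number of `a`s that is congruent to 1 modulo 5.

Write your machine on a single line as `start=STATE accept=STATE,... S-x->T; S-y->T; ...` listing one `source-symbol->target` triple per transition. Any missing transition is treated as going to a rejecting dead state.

start=s0; accept=s3; s0-a->s1; s0-b->s0; s1-a->s2; s1-b->s3; s2-a->s4; s2-b->s5; s3-a->s5; s3-b->s3; s4-a->s6; s4-b->s7; s5-a->s7; s5-b->s5; s6-a->s8; s6-b->s9; s7-a->s9; s7-b->s7; s8-a->s1; s8-b->s10; s9-a->s10; s9-b->s9; s10-a->s3; s10-b->s10

Run two small machines in parallel and take their product. The first has 3 states tracking whether and how much of `ab` has been seen; the second has 5 states tracking the count of `a`s modulo 5. A product state is a pair (one from each), accepting exactly when both do.
An 11-state machine:
          a    b  
>  s0     s1   s0 
   s1     s2   s3 
   s2     s4   s5 
 * s3     s5   s3 
   s4     s6   s7 
   s5     s7   s5 
   s6     s8   s9 
   s7     s9   s7 
   s8     s1  s10 
   s9    s10   s9 
   s10    s3  s10 
(> = start, * = accepting)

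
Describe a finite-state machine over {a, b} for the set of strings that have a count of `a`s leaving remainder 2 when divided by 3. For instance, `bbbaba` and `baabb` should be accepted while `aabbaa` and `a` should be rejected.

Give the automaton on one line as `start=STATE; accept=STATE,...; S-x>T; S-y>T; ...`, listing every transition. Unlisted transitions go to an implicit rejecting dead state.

Keep the running count of `a`s modulo 3: each `a` advances along the cycle q0 → q1 → q2 → q0 while other symbols loop. Accept at q2.
3 states suffice.
        a   b  
>  q0   q1  q0 
   q1   q2  q1 
 * q2   q0  q2 
(> = start, * = accepting)

start=q0; accept=q2; q0-a>q1; q0-b>q0; q1-a>q2; q1-b>q1; q2-a>q0; q2-b>q2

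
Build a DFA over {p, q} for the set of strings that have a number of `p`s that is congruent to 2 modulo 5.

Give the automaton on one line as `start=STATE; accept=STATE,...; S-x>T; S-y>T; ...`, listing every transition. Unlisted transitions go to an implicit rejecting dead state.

The only thing that matters is how many `p`s have appeared, reduced mod 5. Use one state per residue: S0 for 0, …, S4 for 4. Reading `p` moves to the next residue; anything else stays put. S2 is accepting.
        p   q  
>  S0   S1  S0 
   S1   S2  S1 
 * S2   S3  S2 
   S3   S4  S3 
   S4   S0  S4 
(> = start, * = accepting)

start=S0; accept=S2; S0-p>S1; S0-q>S0; S1-p>S2; S1-q>S1; S2-p>S3; S2-q>S2; S3-p>S4; S3-q>S3; S4-p>S0; S4-q>S4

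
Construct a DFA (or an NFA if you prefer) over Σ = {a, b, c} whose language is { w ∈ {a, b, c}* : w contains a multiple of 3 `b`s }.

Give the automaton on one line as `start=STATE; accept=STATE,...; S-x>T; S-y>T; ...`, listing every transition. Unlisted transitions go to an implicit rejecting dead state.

start=S0; accept=S0; S0-a>S0; S0-b>S1; S0-c>S0; S1-a>S1; S1-b>S2; S1-c>S1; S2-a>S2; S2-b>S0; S2-c>S2

Keep the running count of `b`s modulo 3: each `b` advances along the cycle S0 → S1 → S2 → S0 while other symbols loop. Accept at S0.
With 3 states:
        a   b   c  
>* S0   S0  S1  S0 
   S1   S1  S2  S1 
   S2   S2  S0  S2 
(> = start, * = accepting)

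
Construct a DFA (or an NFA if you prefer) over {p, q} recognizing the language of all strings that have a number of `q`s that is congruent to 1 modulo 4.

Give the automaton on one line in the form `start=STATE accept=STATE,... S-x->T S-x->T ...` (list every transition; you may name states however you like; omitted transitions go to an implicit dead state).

start=A accept=B A-p->A A-q->B B-p->B B-q->C C-p->C C-q->D D-p->D D-q->A

Keep the running count of `q`s modulo 4: each `q` advances along the cycle A → B → C → D → A while other symbols loop. Accept at B.
A 4-state machine:
       p  q 
>  A   A  B 
 * B   B  C 
   C   C  D 
   D   D  A 
(> = start, * = accepting)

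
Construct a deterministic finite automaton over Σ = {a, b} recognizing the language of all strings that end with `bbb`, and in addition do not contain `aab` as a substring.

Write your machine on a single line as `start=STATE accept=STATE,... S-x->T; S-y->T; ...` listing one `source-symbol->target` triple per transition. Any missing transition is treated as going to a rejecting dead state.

Handle the two conditions separately and then intersect. One (4 states) tracks how much of the suffix `bbb` has currently been matched; the other (4 states) tracks partial matches of the forbidden pattern `aab`. Each combined state is a pair, one component from each; accept when both components accept. Minimizing collapses redundant product states.
With 6 states:
        a   b  
>  q0   q1  q2 
   q1   q3  q2 
   q2   q1  q4 
   q3   q3  q3 
   q4   q1  q5 
 * q5   q1  q5 
(> = start, * = accepting)

start=q0; accept=q5; q0-a->q1; q0-b->q2; q1-a->q3; q1-b->q2; q2-a->q1; q2-b->q4; q3-a->q3; q3-b->q3; q4-a->q1; q4-b->q5; q5-a->q1; q5-b->q5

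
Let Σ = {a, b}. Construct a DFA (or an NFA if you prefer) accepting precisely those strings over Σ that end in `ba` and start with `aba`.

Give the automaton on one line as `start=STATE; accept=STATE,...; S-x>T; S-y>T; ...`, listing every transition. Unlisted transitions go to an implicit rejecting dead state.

Run two small machines in parallel and take their product. One (3 states) tracks how much of the suffix `ba` has currently been matched; the other (5 states) tracks whether the input so far still matches the prefix `aba`. Each combined state is a pair, one component from each; accept when both components accept. After merging equivalent states the machine shrinks.
A 7-state machine:
        a   b  
>  s0   s1  s2 
   s1   s2  s3 
   s2   s2  s2 
   s3   s4  s2 
 * s4   s5  s6 
   s5   s5  s6 
   s6   s4  s6 
(> = start, * = accepting)

start=s0; accept=s4; s0-a>s1; s0-b>s2; s1-a>s2; s1-b>s3; s2-a>s2; s2-b>s2; s3-a>s4; s3-b>s2; s4-a>s5; s4-b>s6; s5-a>s5; s5-b>s6; s6-a>s4; s6-b>s6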